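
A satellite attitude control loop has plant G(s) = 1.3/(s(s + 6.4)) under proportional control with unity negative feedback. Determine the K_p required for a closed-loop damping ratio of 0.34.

K_p = 68.1

Closed-loop characteristic equation: s² + 6.4s + K_p·1.3 = 0.
So ω_n = √(1.3K_p) and 2ζω_n = 6.4, giving ζ = 6.4/(2√(1.3K_p)).
Setting ζ = 0.34: √(1.3K_p) = 6.4/(2·0.34) = 9.412, so K_p = 88.58/1.3 = 68.1.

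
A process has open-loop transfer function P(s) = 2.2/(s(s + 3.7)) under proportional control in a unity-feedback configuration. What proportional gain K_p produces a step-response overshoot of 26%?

From %OS = 100·exp(−πζ/√(1−ζ²)) = 26%, ζ = −ln(0.26)/√(π²+ln²(0.26)) = 0.3941.
Characteristic equation s² + 3.7s + 2.2K_p = 0 gives ζ = 3.7/(2√(2.2K_p)).
Setting ζ = 0.3941: √(2.2K_p) = 3.7/(2·0.3941) = 4.694, so K_p = 22.04/2.2 = 10.

K_p = 10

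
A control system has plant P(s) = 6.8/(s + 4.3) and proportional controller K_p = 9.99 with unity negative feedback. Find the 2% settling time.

T_s ≈ 0.0554 s

Closed-loop transfer function: T(s) = K_p·P(s)/(1 + K_p·P(s)) = 67.93/(s + 4.3 + 67.93) = 67.93/(s + 72.23).
Time constant τ = 1/72.23 = 0.01384 s, so the 2% settling time is about 4τ = 0.0554 s.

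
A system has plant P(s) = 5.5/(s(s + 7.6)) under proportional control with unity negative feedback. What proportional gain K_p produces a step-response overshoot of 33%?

K_p = 23.7

From %OS = 100·exp(−πζ/√(1−ζ²)) = 33%, ζ = −ln(0.33)/√(π²+ln²(0.33)) = 0.3328.
Characteristic equation s² + 7.6s + 5.5K_p = 0 gives ζ = 7.6/(2√(5.5K_p)).
Setting ζ = 0.3328: √(5.5K_p) = 7.6/(2·0.3328) = 11.42, so K_p = 130.4/5.5 = 23.7.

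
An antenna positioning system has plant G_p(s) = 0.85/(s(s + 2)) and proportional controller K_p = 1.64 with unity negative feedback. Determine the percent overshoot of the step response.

Closed-loop characteristic equation: s² + 2s + 1.394 = 0, so ω_n = 1.181 rad/s and ζ = 2/(2·1.181) = 0.847.
%OS = 100·exp(−πζ/√(1−ζ²)) = 100·exp(−π·0.847/√0.2826) = 0.67%.

0.67%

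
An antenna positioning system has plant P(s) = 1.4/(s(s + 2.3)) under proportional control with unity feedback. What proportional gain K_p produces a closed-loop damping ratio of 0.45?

Closed-loop characteristic equation: s² + 2.3s + K_p·1.4 = 0.
So ω_n = √(1.4K_p) and 2ζω_n = 2.3, giving ζ = 2.3/(2√(1.4K_p)).
Setting ζ = 0.45: √(1.4K_p) = 2.3/(2·0.45) = 2.556, so K_p = 6.531/1.4 = 4.66.

K_p = 4.66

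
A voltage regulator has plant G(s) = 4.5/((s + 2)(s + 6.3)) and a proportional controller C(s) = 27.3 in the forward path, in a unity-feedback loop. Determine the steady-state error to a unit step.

The loop is type 0. Static position error constant K_pos = C(0)·G(0) = 27.3·0.3571 = 9.75.
Steady-state error to a unit step: e_ss = 1/(1+K_pos) = 1/10.75 = 0.093.

0.093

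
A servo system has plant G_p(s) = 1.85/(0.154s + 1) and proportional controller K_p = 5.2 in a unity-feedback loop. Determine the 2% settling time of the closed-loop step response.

T_s ≈ 0.058 s

Closed loop: T(s) = K_p·G_p/(1+K_p·G_p) = 9.62/(0.154s + 1 + 9.62), with pole at s = −(1 + 9.62)/0.154 = −68.96.
τ = 1/68.96 = 0.0145 s, so 2% settling time ≈ 4τ = 0.058 s.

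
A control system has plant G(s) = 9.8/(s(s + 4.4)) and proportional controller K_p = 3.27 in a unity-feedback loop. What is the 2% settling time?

The closed-loop denominator s² + 4.4s + 32.05 gives ω_n = √32.05 = 5.661 and ζ = 4.4/(2ω_n) = 0.3886.
2% settling time T_s ≈ 4/(ζω_n) = 4/2.2 = 1.82 s.

T_s ≈ 1.82 s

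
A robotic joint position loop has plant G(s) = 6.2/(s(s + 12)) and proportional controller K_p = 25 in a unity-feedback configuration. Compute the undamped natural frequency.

ω_n = 12.4 rad/s

1 + K_p·G(s) = 0 gives s² + 12s + 155 = 0.
Matching s² + 2ζω_n s + ω_n²: ω_n = √155 = 12.45 rad/s and 2ζω_n = 12, so ζ = 12/(2·12.45) = 0.482.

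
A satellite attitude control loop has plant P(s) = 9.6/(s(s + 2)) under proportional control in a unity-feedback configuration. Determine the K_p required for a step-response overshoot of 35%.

From %OS = 100·exp(−πζ/√(1−ζ²)) = 35%, ζ = −ln(0.35)/√(π²+ln²(0.35)) = 0.3169.
Characteristic equation s² + 2s + 9.6K_p = 0 gives ζ = 2/(2√(9.6K_p)).
Setting ζ = 0.3169: √(9.6K_p) = 2/(2·0.3169) = 3.155, so K_p = 9.955/9.6 = 1.04.

K_p = 1.04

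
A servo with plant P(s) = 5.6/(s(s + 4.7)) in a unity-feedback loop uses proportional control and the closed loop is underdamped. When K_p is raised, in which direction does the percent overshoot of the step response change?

ζ = 4.7/(2√(5.6K_p)) decreases as K_p grows; lower damping means more overshoot.

increase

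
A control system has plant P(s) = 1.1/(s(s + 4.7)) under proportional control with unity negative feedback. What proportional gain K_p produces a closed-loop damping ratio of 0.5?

Closed-loop characteristic equation: s² + 4.7s + K_p·1.1 = 0.
So ω_n = √(1.1K_p) and 2ζω_n = 4.7, giving ζ = 4.7/(2√(1.1K_p)).
Setting ζ = 0.5: √(1.1K_p) = 4.7/(2·0.5) = 4.7, so K_p = 22.09/1.1 = 20.1.

K_p = 20.1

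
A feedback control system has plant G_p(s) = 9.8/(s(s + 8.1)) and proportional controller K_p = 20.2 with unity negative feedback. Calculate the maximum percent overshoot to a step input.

From 1 + K_pG_p(s) = 0: s² + 8.1s + 198 = 0 ⇒ ω_n = 14.07, ζ = 0.2879.
%OS = 100·exp(−πζ/√(1−ζ²)) = 100·exp(−π·0.2879/√0.9171) = 38.9%.

38.9%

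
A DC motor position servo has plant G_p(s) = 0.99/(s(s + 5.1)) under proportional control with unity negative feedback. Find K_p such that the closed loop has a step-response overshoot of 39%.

From %OS = 100·exp(−πζ/√(1−ζ²)) = 39%, ζ = −ln(0.39)/√(π²+ln²(0.39)) = 0.2871.
Characteristic equation s² + 5.1s + 0.99K_p = 0 gives ζ = 5.1/(2√(0.99K_p)).
Setting ζ = 0.2871: √(0.99K_p) = 5.1/(2·0.2871) = 8.882, so K_p = 78.89/0.99 = 79.7.

K_p = 79.7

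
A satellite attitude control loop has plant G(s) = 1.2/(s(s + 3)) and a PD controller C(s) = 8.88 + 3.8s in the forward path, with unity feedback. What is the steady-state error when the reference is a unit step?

The open loop C(s)G(s) has a pole at the origin (type 1), so the static position error constant is infinite and e_ss = 1/(1+∞) = 0.

0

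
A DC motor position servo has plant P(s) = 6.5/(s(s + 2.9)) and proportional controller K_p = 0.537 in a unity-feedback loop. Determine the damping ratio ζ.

The closed-loop denominator is s(s+2.9) + 0.537·6.5 = s² + 2.9s + 3.491.
Matching s² + 2ζω_n s + ω_n²: ω_n = √3.491 = 1.868 rad/s and 2ζω_n = 2.9, so ζ = 2.9/(2·1.868) = 0.776.

ζ = 0.776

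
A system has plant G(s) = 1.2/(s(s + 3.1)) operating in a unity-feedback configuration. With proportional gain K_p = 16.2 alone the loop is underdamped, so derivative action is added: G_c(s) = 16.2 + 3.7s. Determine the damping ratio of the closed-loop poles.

ζ = 0.855

Forward path: (16.2 + 3.7s)·1.2/(s(s+3.1)). The closed-loop characteristic equation is s² + (3.1 + 1.2·3.7)s + 1.2·16.2 = 0.
That is s² + 7.54s + 19.44 = 0, so ω_n = 4.409 rad/s and ζ = 7.54/(2·4.409) = 0.8551.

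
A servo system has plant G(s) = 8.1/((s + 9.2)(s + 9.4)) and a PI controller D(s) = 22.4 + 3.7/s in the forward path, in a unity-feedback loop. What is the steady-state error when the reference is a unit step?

The open loop D(s)G(s) has a pole at the origin (type 1), so the static position error constant is infinite and e_ss = 1/(1+∞) = 0.

0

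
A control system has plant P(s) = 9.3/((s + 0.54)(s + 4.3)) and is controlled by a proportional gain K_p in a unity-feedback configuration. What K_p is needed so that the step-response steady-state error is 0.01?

The loop is type 0, so e_ss(step) = 1/(1 + K_pos) with K_pos = K_p·P(0).
P(0) = 4.005. Require 1/(1 + K_p·4.005) = 0.01, so 1 + 4.005·K_p = 100.
K_p = (100 − 1)/4.005 = 24.7.

K_p = 24.7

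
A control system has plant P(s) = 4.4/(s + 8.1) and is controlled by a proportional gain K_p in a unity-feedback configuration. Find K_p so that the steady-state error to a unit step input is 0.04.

K_p = 44.2

For a type-0 loop with proportional control, e_ss = 1/(1 + K_p·P(0)).
P(0) = 0.5432. Require 1/(1 + K_p·0.5432) = 0.04, so 1 + 0.5432·K_p = 25.
K_p = (25 − 1)/0.5432 = 44.2.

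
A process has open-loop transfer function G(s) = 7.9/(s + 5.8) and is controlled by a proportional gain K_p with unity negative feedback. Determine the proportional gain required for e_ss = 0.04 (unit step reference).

K_p = 17.6

Steady-state error for a unit step on this type-0 loop is 1/(1 + K_p·G(0)).
G(0) = 1.362. Require 1/(1 + K_p·1.362) = 0.04, so 1 + 1.362·K_p = 25.
K_p = (25 − 1)/1.362 = 17.6.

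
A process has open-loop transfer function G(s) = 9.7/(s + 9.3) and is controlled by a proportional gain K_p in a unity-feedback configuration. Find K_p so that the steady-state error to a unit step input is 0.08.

K_p = 11

The loop is type 0, so e_ss(step) = 1/(1 + K_pos) with K_pos = K_p·G(0).
G(0) = 1.043. Require 1/(1 + K_p·1.043) = 0.08, so 1 + 1.043·K_p = 12.5.
K_p = (12.5 − 1)/1.043 = 11.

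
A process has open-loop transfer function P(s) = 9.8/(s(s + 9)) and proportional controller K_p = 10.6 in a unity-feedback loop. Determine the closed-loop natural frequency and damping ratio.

ω_n = 10.2 rad/s, ζ = 0.442

1 + K_p·P(s) = 0 gives s² + 9s + 103.9 = 0.
So ω_n² = 103.9 ⇒ ω_n = 10.19 rad/s, and ζ = 9/(2ω_n) = 0.442.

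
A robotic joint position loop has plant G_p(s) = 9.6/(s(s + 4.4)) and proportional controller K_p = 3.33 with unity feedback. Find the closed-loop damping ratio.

ζ = 0.389

1 + K_p·G_p(s) = 0 gives s² + 4.4s + 31.97 = 0.
Matching s² + 2ζω_n s + ω_n²: ω_n = √31.97 = 5.654 rad/s and 2ζω_n = 4.4, so ζ = 4.4/(2·5.654) = 0.389.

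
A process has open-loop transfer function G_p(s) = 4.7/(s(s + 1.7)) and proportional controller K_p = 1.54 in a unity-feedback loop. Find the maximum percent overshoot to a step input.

35.1%

The closed-loop denominator s² + 1.7s + 7.238 gives ω_n = √7.238 = 2.69 and ζ = 1.7/(2ω_n) = 0.3159.
%OS = 100·exp(−πζ/√(1−ζ²)) = 100·exp(−π·0.3159/√0.9002) = 35.1%.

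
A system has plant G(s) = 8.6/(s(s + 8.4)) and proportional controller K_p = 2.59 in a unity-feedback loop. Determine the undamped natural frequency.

ω_n = 4.72 rad/s

The closed-loop denominator is s(s+8.4) + 2.59·8.6 = s² + 8.4s + 22.27.
So ω_n² = 22.27 ⇒ ω_n = 4.72 rad/s, and ζ = 8.4/(2ω_n) = 0.89.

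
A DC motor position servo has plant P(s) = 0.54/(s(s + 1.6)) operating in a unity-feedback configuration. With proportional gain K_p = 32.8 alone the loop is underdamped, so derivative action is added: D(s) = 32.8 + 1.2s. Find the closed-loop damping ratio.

Forward path: (32.8 + 1.2s)·0.54/(s(s+1.6)). The closed-loop characteristic equation is s² + (1.6 + 0.54·1.2)s + 0.54·32.8 = 0.
That is s² + 2.248s + 17.71 = 0, so ω_n = 4.209 rad/s and ζ = 2.248/(2·4.209) = 0.2671.

ζ = 0.267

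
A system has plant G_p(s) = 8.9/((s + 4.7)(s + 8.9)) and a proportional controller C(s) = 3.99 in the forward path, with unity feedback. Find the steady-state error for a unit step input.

0.541

The loop is type 0. Static position error constant K_pos = C(0)·G_p(0) = 3.99·0.2128 = 0.8489.
Steady-state error to a unit step: e_ss = 1/(1+K_pos) = 1/1.849 = 0.541.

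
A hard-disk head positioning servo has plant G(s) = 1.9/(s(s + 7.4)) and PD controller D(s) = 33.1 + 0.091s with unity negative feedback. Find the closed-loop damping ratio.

ζ = 0.477

Forward path: (33.1 + 0.091s)·1.9/(s(s+7.4)). The closed-loop characteristic equation is s² + (7.4 + 1.9·0.091)s + 1.9·33.1 = 0.
That is s² + 7.573s + 62.89 = 0, so ω_n = 7.93 rad/s and ζ = 7.573/(2·7.93) = 0.4775.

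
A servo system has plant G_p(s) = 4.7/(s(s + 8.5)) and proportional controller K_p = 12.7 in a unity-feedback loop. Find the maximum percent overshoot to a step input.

The closed-loop denominator s² + 8.5s + 59.69 gives ω_n = √59.69 = 7.726 and ζ = 8.5/(2ω_n) = 0.5501.
%OS = 100·exp(−πζ/√(1−ζ²)) = 100·exp(−π·0.5501/√0.6974) = 12.6%.

12.6%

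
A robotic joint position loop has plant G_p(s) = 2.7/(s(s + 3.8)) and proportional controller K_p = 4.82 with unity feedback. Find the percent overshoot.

14.3%

The closed-loop denominator s² + 3.8s + 13.01 gives ω_n = √13.01 = 3.607 and ζ = 3.8/(2ω_n) = 0.5267.
%OS = 100·exp(−πζ/√(1−ζ²)) = 100·exp(−π·0.5267/√0.7226) = 14.3%.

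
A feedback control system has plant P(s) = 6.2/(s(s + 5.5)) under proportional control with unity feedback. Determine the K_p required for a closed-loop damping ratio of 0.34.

K_p = 10.6

Closed-loop characteristic equation: s² + 5.5s + K_p·6.2 = 0.
So ω_n = √(6.2K_p) and 2ζω_n = 5.5, giving ζ = 5.5/(2√(6.2K_p)).
Setting ζ = 0.34: √(6.2K_p) = 5.5/(2·0.34) = 8.088, so K_p = 65.42/6.2 = 10.6.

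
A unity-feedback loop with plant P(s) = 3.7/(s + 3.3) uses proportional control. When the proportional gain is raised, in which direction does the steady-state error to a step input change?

The position error constant K_pos = K_p·P(0) grows with K_p, and e_ss = 1/(1+K_pos) falls.

decrease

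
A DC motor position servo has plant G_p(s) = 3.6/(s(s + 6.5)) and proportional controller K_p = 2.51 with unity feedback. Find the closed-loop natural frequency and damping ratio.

ω_n = 3.01 rad/s, ζ = 1.08

With unity feedback the closed-loop characteristic equation is s² + 6.5s + 2.51·3.6 = s² + 6.5s + 9.036 = 0.
So ω_n² = 9.036 ⇒ ω_n = 3.006 rad/s, and ζ = 6.5/(2ω_n) = 1.08.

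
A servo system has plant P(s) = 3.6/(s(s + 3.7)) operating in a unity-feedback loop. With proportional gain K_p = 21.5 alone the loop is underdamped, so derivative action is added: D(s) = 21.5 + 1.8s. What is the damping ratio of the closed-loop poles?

ζ = 0.579

Forward path: (21.5 + 1.8s)·3.6/(s(s+3.7)). The closed-loop characteristic equation is s² + (3.7 + 3.6·1.8)s + 3.6·21.5 = 0.
That is s² + 10.18s + 77.4 = 0, so ω_n = 8.798 rad/s and ζ = 10.18/(2·8.798) = 0.5786.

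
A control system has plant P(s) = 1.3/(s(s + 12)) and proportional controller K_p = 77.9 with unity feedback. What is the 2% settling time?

T_s ≈ 0.667 s

The closed-loop denominator s² + 12s + 101.3 gives ω_n = √101.3 = 10.06 and ζ = 12/(2ω_n) = 0.5962.
2% settling time T_s ≈ 4/(ζω_n) = 4/6 = 0.667 s.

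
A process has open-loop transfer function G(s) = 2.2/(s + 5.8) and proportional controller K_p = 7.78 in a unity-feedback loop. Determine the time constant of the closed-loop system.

τ = 0.0436 s

Closed-loop transfer function: T(s) = K_p·G(s)/(1 + K_p·G(s)) = 17.12/(s + 5.8 + 17.12) = 17.12/(s + 22.92).
Time constant τ = 1/22.92 = 0.0436 s.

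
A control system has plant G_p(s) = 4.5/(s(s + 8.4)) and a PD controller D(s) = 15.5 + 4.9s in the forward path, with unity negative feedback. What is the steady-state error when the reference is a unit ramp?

0.12

The loop has one pole at the origin (type 1). Velocity error constant K_v = lim_{s→0} s·D(s)G_p(s) = 15.5·4.5/8.4 = 8.304.
Steady-state error to a unit ramp: e_ss = 1/K_v = 0.12.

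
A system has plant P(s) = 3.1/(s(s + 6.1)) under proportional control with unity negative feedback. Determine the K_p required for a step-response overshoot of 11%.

K_p = 9.08

From %OS = 100·exp(−πζ/√(1−ζ²)) = 11%, ζ = −ln(0.11)/√(π²+ln²(0.11)) = 0.5749.
Characteristic equation s² + 6.1s + 3.1K_p = 0 gives ζ = 6.1/(2√(3.1K_p)).
Setting ζ = 0.5749: √(3.1K_p) = 6.1/(2·0.5749) = 5.305, so K_p = 28.15/3.1 = 9.08.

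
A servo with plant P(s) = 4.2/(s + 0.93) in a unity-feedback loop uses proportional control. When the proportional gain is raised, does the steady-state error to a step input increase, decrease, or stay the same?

e_ss = 1/(1 + K_p·P(0)); a larger K_p raises the denominator, so e_ss decreases.

decrease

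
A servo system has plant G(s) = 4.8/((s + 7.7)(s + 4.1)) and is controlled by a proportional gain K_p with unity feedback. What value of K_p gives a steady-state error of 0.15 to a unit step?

K_p = 37.3

The loop is type 0, so e_ss(step) = 1/(1 + K_pos) with K_pos = K_p·G(0).
G(0) = 0.152. Require 1/(1 + K_p·0.152) = 0.15, so 1 + 0.152·K_p = 6.667.
K_p = (6.667 − 1)/0.152 = 37.3.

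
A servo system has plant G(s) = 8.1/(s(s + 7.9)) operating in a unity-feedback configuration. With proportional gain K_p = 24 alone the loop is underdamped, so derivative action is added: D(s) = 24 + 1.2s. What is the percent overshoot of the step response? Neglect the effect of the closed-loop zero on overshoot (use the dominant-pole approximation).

Forward path: (24 + 1.2s)·8.1/(s(s+7.9)). The closed-loop characteristic equation is s² + (7.9 + 8.1·1.2)s + 8.1·24 = 0.
That is s² + 17.62s + 194.4 = 0, so ω_n = 13.94 rad/s and ζ = 17.62/(2·13.94) = 0.6319.
%OS = 100·exp(−πζ/√(1−ζ²)) = 7.72%.

7.72%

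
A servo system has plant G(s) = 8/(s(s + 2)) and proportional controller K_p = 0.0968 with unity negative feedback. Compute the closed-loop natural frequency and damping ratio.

With unity feedback the closed-loop characteristic equation is s² + 2s + 0.0968·8 = s² + 2s + 0.7744 = 0.
So ω_n² = 0.7744 ⇒ ω_n = 0.88 rad/s, and ζ = 2/(2ω_n) = 1.14.

ω_n = 0.88 rad/s, ζ = 1.14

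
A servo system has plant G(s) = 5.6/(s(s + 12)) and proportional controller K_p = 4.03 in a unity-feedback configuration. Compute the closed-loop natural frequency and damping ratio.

1 + K_p·G(s) = 0 gives s² + 12s + 22.57 = 0.
Matching s² + 2ζω_n s + ω_n²: ω_n = √22.57 = 4.751 rad/s and 2ζω_n = 12, so ζ = 12/(2·4.751) = 1.26.

ω_n = 4.75 rad/s, ζ = 1.26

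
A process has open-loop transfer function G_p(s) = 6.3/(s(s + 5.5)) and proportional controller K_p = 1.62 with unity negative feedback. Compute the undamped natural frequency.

The closed-loop denominator is s(s+5.5) + 1.62·6.3 = s² + 5.5s + 10.21.
So ω_n² = 10.21 ⇒ ω_n = 3.195 rad/s, and ζ = 5.5/(2ω_n) = 0.861.

ω_n = 3.19 rad/s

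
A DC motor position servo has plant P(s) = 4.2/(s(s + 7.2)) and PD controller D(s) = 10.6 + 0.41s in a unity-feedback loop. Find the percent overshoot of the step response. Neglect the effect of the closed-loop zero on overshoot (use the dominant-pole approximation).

5.93%

Forward path: (10.6 + 0.41s)·4.2/(s(s+7.2)). The closed-loop characteristic equation is s² + (7.2 + 4.2·0.41)s + 4.2·10.6 = 0.
That is s² + 8.922s + 44.52 = 0, so ω_n = 6.672 rad/s and ζ = 8.922/(2·6.672) = 0.6686.
%OS = 100·exp(−πζ/√(1−ζ²)) = 5.93%.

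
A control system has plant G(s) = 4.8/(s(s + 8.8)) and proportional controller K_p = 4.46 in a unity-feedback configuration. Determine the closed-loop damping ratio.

The closed-loop denominator is s(s+8.8) + 4.46·4.8 = s² + 8.8s + 21.41.
Matching s² + 2ζω_n s + ω_n²: ω_n = √21.41 = 4.627 rad/s and 2ζω_n = 8.8, so ζ = 8.8/(2·4.627) = 0.951.

ζ = 0.951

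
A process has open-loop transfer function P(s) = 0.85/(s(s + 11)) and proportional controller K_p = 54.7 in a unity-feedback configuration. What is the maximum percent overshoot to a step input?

1.37%

From 1 + K_pP(s) = 0: s² + 11s + 46.5 = 0 ⇒ ω_n = 6.819, ζ = 0.8066.
%OS = 100·exp(−πζ/√(1−ζ²)) = 100·exp(−π·0.8066/√0.3494) = 1.37%.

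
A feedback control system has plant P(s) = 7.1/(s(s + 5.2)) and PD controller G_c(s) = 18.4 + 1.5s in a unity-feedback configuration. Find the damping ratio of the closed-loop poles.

Forward path: (18.4 + 1.5s)·7.1/(s(s+5.2)). The closed-loop characteristic equation is s² + (5.2 + 7.1·1.5)s + 7.1·18.4 = 0.
That is s² + 15.85s + 130.6 = 0, so ω_n = 11.43 rad/s and ζ = 15.85/(2·11.43) = 0.6934.

ζ = 0.693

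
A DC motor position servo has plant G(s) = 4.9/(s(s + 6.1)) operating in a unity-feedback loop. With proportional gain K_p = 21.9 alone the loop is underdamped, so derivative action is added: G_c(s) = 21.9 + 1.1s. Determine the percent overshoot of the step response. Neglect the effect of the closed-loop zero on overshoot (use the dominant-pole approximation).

Forward path: (21.9 + 1.1s)·4.9/(s(s+6.1)). The closed-loop characteristic equation is s² + (6.1 + 4.9·1.1)s + 4.9·21.9 = 0.
That is s² + 11.49s + 107.3 = 0, so ω_n = 10.36 rad/s and ζ = 11.49/(2·10.36) = 0.5546.
%OS = 100·exp(−πζ/√(1−ζ²)) = 12.3%.

12.3%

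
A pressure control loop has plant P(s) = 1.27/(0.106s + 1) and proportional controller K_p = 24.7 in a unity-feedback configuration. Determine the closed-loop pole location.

Closed loop: T(s) = K_p·P/(1+K_p·P) = 31.37/(0.106s + 1 + 31.37), with pole at s = −(1 + 31.37)/0.106 = −305.4.

s = -305.4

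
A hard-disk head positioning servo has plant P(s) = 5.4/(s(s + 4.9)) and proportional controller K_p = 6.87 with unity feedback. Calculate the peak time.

The closed-loop denominator s² + 4.9s + 37.1 gives ω_n = √37.1 = 6.091 and ζ = 4.9/(2ω_n) = 0.4022.
Damped frequency ω_d = ω_n√(1−ζ²) = 5.576 rad/s, so peak time T_p = π/ω_d = 0.563 s.

T_p = 0.563 s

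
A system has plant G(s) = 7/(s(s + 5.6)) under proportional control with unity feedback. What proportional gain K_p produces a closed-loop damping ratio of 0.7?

Closed-loop characteristic equation: s² + 5.6s + K_p·7 = 0.
So ω_n = √(7K_p) and 2ζω_n = 5.6, giving ζ = 5.6/(2√(7K_p)).
Setting ζ = 0.7: √(7K_p) = 5.6/(2·0.7) = 4, so K_p = 16/7 = 2.29.

K_p = 2.29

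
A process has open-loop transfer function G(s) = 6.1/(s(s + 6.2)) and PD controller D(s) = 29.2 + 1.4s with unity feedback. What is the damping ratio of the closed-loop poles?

ζ = 0.552

Forward path: (29.2 + 1.4s)·6.1/(s(s+6.2)). The closed-loop characteristic equation is s² + (6.2 + 6.1·1.4)s + 6.1·29.2 = 0.
That is s² + 14.74s + 178.1 = 0, so ω_n = 13.35 rad/s and ζ = 14.74/(2·13.35) = 0.5522.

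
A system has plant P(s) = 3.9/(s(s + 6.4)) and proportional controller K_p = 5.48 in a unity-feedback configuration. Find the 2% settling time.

From 1 + K_pP(s) = 0: s² + 6.4s + 21.37 = 0 ⇒ ω_n = 4.623, ζ = 0.6922.
2% settling time T_s ≈ 4/(ζω_n) = 4/3.2 = 1.25 s.

T_s ≈ 1.25 s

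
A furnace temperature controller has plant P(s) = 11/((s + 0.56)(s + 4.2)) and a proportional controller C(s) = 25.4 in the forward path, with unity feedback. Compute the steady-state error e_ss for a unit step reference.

The loop is type 0. Static position error constant K_pos = C(0)·P(0) = 25.4·4.677 = 118.8.
Steady-state error to a unit step: e_ss = 1/(1+K_pos) = 1/119.8 = 0.00835.

0.00835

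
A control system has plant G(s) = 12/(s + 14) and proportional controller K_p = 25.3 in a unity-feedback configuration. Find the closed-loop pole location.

Closed-loop transfer function: T(s) = K_p·G(s)/(1 + K_p·G(s)) = 303.6/(s + 14 + 303.6) = 303.6/(s + 317.6).
The closed-loop pole is at s = −317.6.

s = -317.6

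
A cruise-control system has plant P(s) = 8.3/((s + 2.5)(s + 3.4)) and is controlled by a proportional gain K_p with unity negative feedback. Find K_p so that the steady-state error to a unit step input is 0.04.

K_p = 24.6

The loop is type 0, so e_ss(step) = 1/(1 + K_pos) with K_pos = K_p·P(0).
P(0) = 0.9765. Require 1/(1 + K_p·0.9765) = 0.04, so 1 + 0.9765·K_p = 25.
K_p = (25 − 1)/0.9765 = 24.6.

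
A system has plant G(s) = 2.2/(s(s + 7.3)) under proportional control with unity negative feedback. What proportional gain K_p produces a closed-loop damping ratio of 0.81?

K_p = 9.23

Closed-loop characteristic equation: s² + 7.3s + K_p·2.2 = 0.
So ω_n = √(2.2K_p) and 2ζω_n = 7.3, giving ζ = 7.3/(2√(2.2K_p)).
Setting ζ = 0.81: √(2.2K_p) = 7.3/(2·0.81) = 4.506, so K_p = 20.31/2.2 = 9.23.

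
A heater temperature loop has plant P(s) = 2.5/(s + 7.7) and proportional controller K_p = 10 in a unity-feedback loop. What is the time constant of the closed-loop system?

τ = 0.0306 s

Closed-loop transfer function: T(s) = K_p·P(s)/(1 + K_p·P(s)) = 25/(s + 7.7 + 25) = 25/(s + 32.7).
Time constant τ = 1/32.7 = 0.0306 s.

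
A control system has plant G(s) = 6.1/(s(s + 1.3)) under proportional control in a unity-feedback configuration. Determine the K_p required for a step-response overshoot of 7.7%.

From %OS = 100·exp(−πζ/√(1−ζ²)) = 7.7%, ζ = −ln(0.077)/√(π²+ln²(0.077)) = 0.6323.
Characteristic equation s² + 1.3s + 6.1K_p = 0 gives ζ = 1.3/(2√(6.1K_p)).
Setting ζ = 0.6323: √(6.1K_p) = 1.3/(2·0.6323) = 1.028, so K_p = 1.057/6.1 = 0.173.

K_p = 0.173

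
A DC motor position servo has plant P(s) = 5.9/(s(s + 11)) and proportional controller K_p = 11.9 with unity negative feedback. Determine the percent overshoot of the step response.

Closed-loop characteristic equation: s² + 11s + 70.21 = 0, so ω_n = 8.379 rad/s and ζ = 11/(2·8.379) = 0.6564.
%OS = 100·exp(−πζ/√(1−ζ²)) = 100·exp(−π·0.6564/√0.5691) = 6.5%.

6.5%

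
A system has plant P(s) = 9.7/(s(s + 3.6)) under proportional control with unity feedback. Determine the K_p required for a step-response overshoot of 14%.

From %OS = 100·exp(−πζ/√(1−ζ²)) = 14%, ζ = −ln(0.14)/√(π²+ln²(0.14)) = 0.5305.
Characteristic equation s² + 3.6s + 9.7K_p = 0 gives ζ = 3.6/(2√(9.7K_p)).
Setting ζ = 0.5305: √(9.7K_p) = 3.6/(2·0.5305) = 3.393, so K_p = 11.51/9.7 = 1.19.

K_p = 1.19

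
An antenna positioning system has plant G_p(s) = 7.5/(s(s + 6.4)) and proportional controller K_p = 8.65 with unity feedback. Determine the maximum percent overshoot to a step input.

25.7%

The closed-loop denominator s² + 6.4s + 64.88 gives ω_n = √64.88 = 8.055 and ζ = 6.4/(2ω_n) = 0.3973.
%OS = 100·exp(−πζ/√(1−ζ²)) = 100·exp(−π·0.3973/√0.8422) = 25.7%.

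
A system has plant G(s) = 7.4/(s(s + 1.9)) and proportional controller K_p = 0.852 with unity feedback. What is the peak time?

The closed-loop denominator s² + 1.9s + 6.305 gives ω_n = √6.305 = 2.511 and ζ = 1.9/(2ω_n) = 0.3783.
Damped frequency ω_d = ω_n√(1−ζ²) = 2.324 rad/s, so peak time T_p = π/ω_d = 1.35 s.

T_p = 1.35 s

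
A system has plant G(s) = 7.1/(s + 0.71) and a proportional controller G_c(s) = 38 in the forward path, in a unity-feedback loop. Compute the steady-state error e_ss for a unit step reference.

The loop is type 0. Static position error constant K_pos = G_c(0)·G(0) = 38·10 = 380.
Steady-state error to a unit step: e_ss = 1/(1+K_pos) = 1/381 = 0.00262.

0.00262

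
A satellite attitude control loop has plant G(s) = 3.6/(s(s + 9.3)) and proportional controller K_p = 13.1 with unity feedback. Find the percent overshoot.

5.55%

From 1 + K_pG(s) = 0: s² + 9.3s + 47.16 = 0 ⇒ ω_n = 6.867, ζ = 0.6771.
%OS = 100·exp(−πζ/√(1−ζ²)) = 100·exp(−π·0.6771/√0.5415) = 5.55%.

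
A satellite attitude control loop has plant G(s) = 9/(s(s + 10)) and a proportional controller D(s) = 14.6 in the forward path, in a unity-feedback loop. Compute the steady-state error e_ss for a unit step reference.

0

The open loop D(s)G(s) has a pole at the origin (type 1), so the static position error constant is infinite and e_ss = 1/(1+∞) = 0.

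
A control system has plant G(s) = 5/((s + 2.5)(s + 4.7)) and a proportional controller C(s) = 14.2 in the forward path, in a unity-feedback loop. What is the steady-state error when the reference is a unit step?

0.142

The loop is type 0. Static position error constant K_pos = C(0)·G(0) = 14.2·0.4255 = 6.043.
Steady-state error to a unit step: e_ss = 1/(1+K_pos) = 1/7.043 = 0.142.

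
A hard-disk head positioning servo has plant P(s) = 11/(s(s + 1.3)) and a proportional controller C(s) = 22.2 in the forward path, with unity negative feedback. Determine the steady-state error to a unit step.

The open loop C(s)P(s) has a pole at the origin (type 1), so the static position error constant is infinite and e_ss = 1/(1+∞) = 0.

0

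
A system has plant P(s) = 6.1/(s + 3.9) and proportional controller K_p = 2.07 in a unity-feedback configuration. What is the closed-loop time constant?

Closed-loop transfer function: T(s) = K_p·P(s)/(1 + K_p·P(s)) = 12.63/(s + 3.9 + 12.63) = 12.63/(s + 16.53).
Time constant τ = 1/16.53 = 0.0605 s.

τ = 0.0605 s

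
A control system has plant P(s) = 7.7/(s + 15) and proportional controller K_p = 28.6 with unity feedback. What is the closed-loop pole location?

s = -235.2

Closed-loop transfer function: T(s) = K_p·P(s)/(1 + K_p·P(s)) = 220.2/(s + 15 + 220.2) = 220.2/(s + 235.2).
The closed-loop pole is at s = −235.2.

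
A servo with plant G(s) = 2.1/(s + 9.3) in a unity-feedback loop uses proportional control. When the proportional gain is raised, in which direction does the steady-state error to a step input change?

e_ss = 1/(1 + K_p·G(0)); a larger K_p raises the denominator, so e_ss decreases.

decrease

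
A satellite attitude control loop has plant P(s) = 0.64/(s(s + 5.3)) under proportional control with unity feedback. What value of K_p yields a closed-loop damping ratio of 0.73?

Closed-loop characteristic equation: s² + 5.3s + K_p·0.64 = 0.
So ω_n = √(0.64K_p) and 2ζω_n = 5.3, giving ζ = 5.3/(2√(0.64K_p)).
Setting ζ = 0.73: √(0.64K_p) = 5.3/(2·0.73) = 3.63, so K_p = 13.18/0.64 = 20.6.

K_p = 20.6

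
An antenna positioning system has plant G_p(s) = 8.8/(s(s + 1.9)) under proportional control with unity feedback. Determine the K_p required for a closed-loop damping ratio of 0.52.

Closed-loop characteristic equation: s² + 1.9s + K_p·8.8 = 0.
So ω_n = √(8.8K_p) and 2ζω_n = 1.9, giving ζ = 1.9/(2√(8.8K_p)).
Setting ζ = 0.52: √(8.8K_p) = 1.9/(2·0.52) = 1.827, so K_p = 3.338/8.8 = 0.379.

K_p = 0.379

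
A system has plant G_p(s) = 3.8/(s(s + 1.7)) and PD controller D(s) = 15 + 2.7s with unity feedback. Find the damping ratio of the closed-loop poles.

ζ = 0.792

Forward path: (15 + 2.7s)·3.8/(s(s+1.7)). The closed-loop characteristic equation is s² + (1.7 + 3.8·2.7)s + 3.8·15 = 0.
That is s² + 11.96s + 57 = 0, so ω_n = 7.55 rad/s and ζ = 11.96/(2·7.55) = 0.7921.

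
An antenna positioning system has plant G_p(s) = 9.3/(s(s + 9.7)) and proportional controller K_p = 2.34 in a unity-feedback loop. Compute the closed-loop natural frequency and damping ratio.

ω_n = 4.66 rad/s, ζ = 1.04

The closed-loop denominator is s(s+9.7) + 2.34·9.3 = s² + 9.7s + 21.76.
So ω_n² = 21.76 ⇒ ω_n = 4.665 rad/s, and ζ = 9.7/(2ω_n) = 1.04.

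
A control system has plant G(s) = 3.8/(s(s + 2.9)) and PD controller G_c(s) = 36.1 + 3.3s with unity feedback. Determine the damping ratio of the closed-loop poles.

ζ = 0.659

Forward path: (36.1 + 3.3s)·3.8/(s(s+2.9)). The closed-loop characteristic equation is s² + (2.9 + 3.8·3.3)s + 3.8·36.1 = 0.
That is s² + 15.44s + 137.2 = 0, so ω_n = 11.71 rad/s and ζ = 15.44/(2·11.71) = 0.6591.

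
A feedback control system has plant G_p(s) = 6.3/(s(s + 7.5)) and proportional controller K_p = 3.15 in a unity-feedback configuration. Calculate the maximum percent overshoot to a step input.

From 1 + K_pG_p(s) = 0: s² + 7.5s + 19.84 = 0 ⇒ ω_n = 4.455, ζ = 0.8418.
%OS = 100·exp(−πζ/√(1−ζ²)) = 100·exp(−π·0.8418/√0.2914) = 0.745%.

0.745%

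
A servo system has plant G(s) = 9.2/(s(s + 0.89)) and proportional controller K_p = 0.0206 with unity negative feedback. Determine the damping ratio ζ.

With unity feedback the closed-loop characteristic equation is s² + 0.89s + 0.0206·9.2 = s² + 0.89s + 0.1895 = 0.
So ω_n² = 0.1895 ⇒ ω_n = 0.4353 rad/s, and ζ = 0.89/(2ω_n) = 1.02.

ζ = 1.02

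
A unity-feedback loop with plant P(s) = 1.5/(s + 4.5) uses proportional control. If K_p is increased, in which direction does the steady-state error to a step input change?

e_ss = 1/(1 + K_p·P(0)); a larger K_p raises the denominator, so e_ss decreases.

decrease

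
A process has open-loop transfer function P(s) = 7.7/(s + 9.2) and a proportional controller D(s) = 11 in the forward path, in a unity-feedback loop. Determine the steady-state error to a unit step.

The loop is type 0. Static position error constant K_pos = D(0)·P(0) = 11·0.837 = 9.207.
Steady-state error to a unit step: e_ss = 1/(1+K_pos) = 1/10.21 = 0.098.

0.098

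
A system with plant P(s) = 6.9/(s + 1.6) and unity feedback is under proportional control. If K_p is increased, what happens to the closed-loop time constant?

decrease

The closed-loop bandwidth 1.6+K_p·6.9 grows with K_p, so τ shrinks.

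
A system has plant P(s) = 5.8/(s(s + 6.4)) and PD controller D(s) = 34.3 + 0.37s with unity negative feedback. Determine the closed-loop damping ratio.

Forward path: (34.3 + 0.37s)·5.8/(s(s+6.4)). The closed-loop characteristic equation is s² + (6.4 + 5.8·0.37)s + 5.8·34.3 = 0.
That is s² + 8.546s + 198.9 = 0, so ω_n = 14.1 rad/s and ζ = 8.546/(2·14.1) = 0.303.

ζ = 0.303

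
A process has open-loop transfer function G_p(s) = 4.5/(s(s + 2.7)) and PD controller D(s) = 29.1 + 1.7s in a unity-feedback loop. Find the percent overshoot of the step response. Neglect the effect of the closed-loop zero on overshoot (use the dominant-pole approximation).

20.3%

Forward path: (29.1 + 1.7s)·4.5/(s(s+2.7)). The closed-loop characteristic equation is s² + (2.7 + 4.5·1.7)s + 4.5·29.1 = 0.
That is s² + 10.35s + 131 = 0, so ω_n = 11.44 rad/s and ζ = 10.35/(2·11.44) = 0.4522.
%OS = 100·exp(−πζ/√(1−ζ²)) = 20.3%.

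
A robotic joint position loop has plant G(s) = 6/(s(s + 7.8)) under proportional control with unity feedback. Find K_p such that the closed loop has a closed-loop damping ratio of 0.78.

Closed-loop characteristic equation: s² + 7.8s + K_p·6 = 0.
So ω_n = √(6K_p) and 2ζω_n = 7.8, giving ζ = 7.8/(2√(6K_p)).
Setting ζ = 0.78: √(6K_p) = 7.8/(2·0.78) = 5, so K_p = 25/6 = 4.17.

K_p = 4.17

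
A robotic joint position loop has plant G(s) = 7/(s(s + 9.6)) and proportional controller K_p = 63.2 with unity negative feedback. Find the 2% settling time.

T_s ≈ 0.833 s

Closed-loop characteristic equation: s² + 9.6s + 442.4 = 0, so ω_n = 21.03 rad/s and ζ = 9.6/(2·21.03) = 0.2282.
2% settling time T_s ≈ 4/(ζω_n) = 4/4.8 = 0.833 s.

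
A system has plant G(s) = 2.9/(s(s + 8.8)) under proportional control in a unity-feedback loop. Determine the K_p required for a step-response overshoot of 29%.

K_p = 49.7

From %OS = 100·exp(−πζ/√(1−ζ²)) = 29%, ζ = −ln(0.29)/√(π²+ln²(0.29)) = 0.3666.
Characteristic equation s² + 8.8s + 2.9K_p = 0 gives ζ = 8.8/(2√(2.9K_p)).
Setting ζ = 0.3666: √(2.9K_p) = 8.8/(2·0.3666) = 12, so K_p = 144.1/2.9 = 49.7.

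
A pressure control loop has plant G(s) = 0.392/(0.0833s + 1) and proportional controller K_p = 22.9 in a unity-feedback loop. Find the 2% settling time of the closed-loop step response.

Closed loop: T(s) = K_p·G/(1+K_p·G) = 8.977/(0.0833s + 1 + 8.977), with pole at s = −(1 + 8.977)/0.0833 = −119.8.
τ = 1/119.8 = 0.008349 s, so 2% settling time ≈ 4τ = 0.0334 s.

T_s ≈ 0.0334 s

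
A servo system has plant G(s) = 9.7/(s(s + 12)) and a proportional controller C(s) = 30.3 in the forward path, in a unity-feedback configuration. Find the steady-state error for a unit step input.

0

The open loop C(s)G(s) has a pole at the origin (type 1), so the static position error constant is infinite and e_ss = 1/(1+∞) = 0.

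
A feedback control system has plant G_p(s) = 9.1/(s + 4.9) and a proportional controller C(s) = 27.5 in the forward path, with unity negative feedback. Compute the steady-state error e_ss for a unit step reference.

The loop is type 0. Static position error constant K_pos = C(0)·G_p(0) = 27.5·1.857 = 51.07.
Steady-state error to a unit step: e_ss = 1/(1+K_pos) = 1/52.07 = 0.0192.

0.0192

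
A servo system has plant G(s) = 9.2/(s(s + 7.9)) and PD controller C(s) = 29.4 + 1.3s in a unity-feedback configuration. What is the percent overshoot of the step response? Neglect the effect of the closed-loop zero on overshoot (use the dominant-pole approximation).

9.26%

Forward path: (29.4 + 1.3s)·9.2/(s(s+7.9)). The closed-loop characteristic equation is s² + (7.9 + 9.2·1.3)s + 9.2·29.4 = 0.
That is s² + 19.86s + 270.5 = 0, so ω_n = 16.45 rad/s and ζ = 19.86/(2·16.45) = 0.6038.
%OS = 100·exp(−πζ/√(1−ζ²)) = 9.26%.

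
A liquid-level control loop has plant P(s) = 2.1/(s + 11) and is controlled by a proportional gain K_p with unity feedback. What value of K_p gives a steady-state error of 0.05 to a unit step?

For a type-0 loop with proportional control, e_ss = 1/(1 + K_p·P(0)).
P(0) = 0.1909. Require 1/(1 + K_p·0.1909) = 0.05, so 1 + 0.1909·K_p = 20.
K_p = (20 − 1)/0.1909 = 99.5.

K_p = 99.5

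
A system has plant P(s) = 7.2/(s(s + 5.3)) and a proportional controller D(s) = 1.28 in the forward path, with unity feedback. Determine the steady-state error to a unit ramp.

The loop has one pole at the origin (type 1). Velocity error constant K_v = lim_{s→0} s·D(s)P(s) = 1.28·7.2/5.3 = 1.739.
Steady-state error to a unit ramp: e_ss = 1/K_v = 0.575.

0.575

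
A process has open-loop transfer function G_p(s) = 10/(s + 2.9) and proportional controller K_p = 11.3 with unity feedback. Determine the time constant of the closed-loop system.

Closed-loop transfer function: T(s) = K_p·G_p(s)/(1 + K_p·G_p(s)) = 113/(s + 2.9 + 113) = 113/(s + 115.9).
Time constant τ = 1/115.9 = 0.00863 s.

τ = 0.00863 s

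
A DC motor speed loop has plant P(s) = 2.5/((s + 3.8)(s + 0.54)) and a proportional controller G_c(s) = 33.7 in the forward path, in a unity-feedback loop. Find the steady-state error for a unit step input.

The loop is type 0. Static position error constant K_pos = G_c(0)·P(0) = 33.7·1.218 = 41.06.
Steady-state error to a unit step: e_ss = 1/(1+K_pos) = 1/42.06 = 0.0238.

0.0238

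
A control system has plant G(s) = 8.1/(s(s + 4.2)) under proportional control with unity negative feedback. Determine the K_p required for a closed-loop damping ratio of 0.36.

K_p = 4.2

Closed-loop characteristic equation: s² + 4.2s + K_p·8.1 = 0.
So ω_n = √(8.1K_p) and 2ζω_n = 4.2, giving ζ = 4.2/(2√(8.1K_p)).
Setting ζ = 0.36: √(8.1K_p) = 4.2/(2·0.36) = 5.833, so K_p = 34.03/8.1 = 4.2.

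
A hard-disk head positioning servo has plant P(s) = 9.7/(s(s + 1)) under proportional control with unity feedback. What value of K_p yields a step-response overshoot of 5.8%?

K_p = 0.0571

From %OS = 100·exp(−πζ/√(1−ζ²)) = 5.8%, ζ = −ln(0.058)/√(π²+ln²(0.058)) = 0.6716.
Characteristic equation s² + 1s + 9.7K_p = 0 gives ζ = 1/(2√(9.7K_p)).
Setting ζ = 0.6716: √(9.7K_p) = 1/(2·0.6716) = 0.7445, so K_p = 0.5543/9.7 = 0.0571.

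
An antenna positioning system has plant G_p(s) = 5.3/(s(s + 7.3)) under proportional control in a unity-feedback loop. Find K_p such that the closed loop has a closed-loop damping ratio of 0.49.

Closed-loop characteristic equation: s² + 7.3s + K_p·5.3 = 0.
So ω_n = √(5.3K_p) and 2ζω_n = 7.3, giving ζ = 7.3/(2√(5.3K_p)).
Setting ζ = 0.49: √(5.3K_p) = 7.3/(2·0.49) = 7.449, so K_p = 55.49/5.3 = 10.5.

K_p = 10.5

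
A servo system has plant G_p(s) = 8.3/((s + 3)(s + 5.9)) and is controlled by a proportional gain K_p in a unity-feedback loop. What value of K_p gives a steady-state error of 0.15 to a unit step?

K_p = 12.1

The loop is type 0, so e_ss(step) = 1/(1 + K_pos) with K_pos = K_p·G_p(0).
G_p(0) = 0.4689. Require 1/(1 + K_p·0.4689) = 0.15, so 1 + 0.4689·K_p = 6.667.
K_p = (6.667 − 1)/0.4689 = 12.1.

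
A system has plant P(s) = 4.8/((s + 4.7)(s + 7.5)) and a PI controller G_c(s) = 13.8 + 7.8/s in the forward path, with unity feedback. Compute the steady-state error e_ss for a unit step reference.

0

The open loop G_c(s)P(s) has a pole at the origin (type 1), so the static position error constant is infinite and e_ss = 1/(1+∞) = 0.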